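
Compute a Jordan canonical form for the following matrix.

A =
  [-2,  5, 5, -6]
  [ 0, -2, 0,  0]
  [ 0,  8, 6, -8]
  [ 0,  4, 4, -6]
J_2(-2) ⊕ J_1(-2) ⊕ J_1(2)

The characteristic polynomial is
  det(x·I − A) = x^4 + 4*x^3 - 16*x - 16 = (x - 2)*(x + 2)^3

Eigenvalues and multiplicities (the geometric multiplicity of λ is n − rank(A − λI), which equals the number of Jordan blocks for λ):
  λ = -2: algebraic multiplicity = 3, geometric multiplicity = 2
  λ = 2: algebraic multiplicity = 1, geometric multiplicity = 1

Determining the block sizes for each eigenvalue:
  λ = -2: 2 blocks summing to 3 forces exactly one block of size 2 and the rest size 1 → block sizes [2, 1]
  λ = 2: one block (gm = 1), so the single block has size am = 1 → block sizes [1]

Assembling the blocks gives a Jordan form
J =
  [-2,  1,  0, 0]
  [ 0, -2,  0, 0]
  [ 0,  0, -2, 0]
  [ 0,  0,  0, 2]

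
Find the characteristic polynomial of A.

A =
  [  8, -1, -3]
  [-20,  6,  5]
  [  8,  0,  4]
x^3 - 18*x^2 + 108*x - 216

Expanding det(x·I − A) (e.g. by cofactor expansion or by noting that A is similar to its Jordan form J, which has the same characteristic polynomial as A) gives
  χ_A(x) = x^3 - 18*x^2 + 108*x - 216
which factors as (x - 6)^3. The eigenvalues (with algebraic multiplicities) are λ = 6 with multiplicity 3.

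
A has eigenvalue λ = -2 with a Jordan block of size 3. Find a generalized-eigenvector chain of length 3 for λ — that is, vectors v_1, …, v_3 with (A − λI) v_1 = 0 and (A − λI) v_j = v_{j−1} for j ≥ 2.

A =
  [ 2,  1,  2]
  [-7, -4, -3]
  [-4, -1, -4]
A Jordan chain for λ = -2 of length 3:
v_1 = (1, -2, -1)ᵀ
v_2 = (4, -7, -4)ᵀ
v_3 = (1, 0, 0)ᵀ

Let N = A − (-2)·I. We want v_3 with N^3 v_3 = 0 but N^2 v_3 ≠ 0; then v_{j-1} := N · v_j for j = 3, …, 2.

Pick v_3 = (1, 0, 0)ᵀ.
Then v_2 = N · v_3 = (4, -7, -4)ᵀ.
Then v_1 = N · v_2 = (1, -2, -1)ᵀ.

Sanity check: (A − (-2)·I) v_1 = (0, 0, 0)ᵀ = 0. ✓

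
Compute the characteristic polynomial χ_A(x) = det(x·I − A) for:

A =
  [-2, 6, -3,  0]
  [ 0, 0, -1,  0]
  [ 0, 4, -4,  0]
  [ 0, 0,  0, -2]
x^4 + 8*x^3 + 24*x^2 + 32*x + 16

Expanding det(x·I − A) (e.g. by cofactor expansion or by noting that A is similar to its Jordan form J, which has the same characteristic polynomial as A) gives
  χ_A(x) = x^4 + 8*x^3 + 24*x^2 + 32*x + 16
which factors as (x + 2)^4. The eigenvalues (with algebraic multiplicities) are λ = -2 with multiplicity 4.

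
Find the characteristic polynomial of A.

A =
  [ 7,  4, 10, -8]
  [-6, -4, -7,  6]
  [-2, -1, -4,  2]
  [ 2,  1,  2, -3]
x^4 + 4*x^3 + 6*x^2 + 4*x + 1

Expanding det(x·I − A) (e.g. by cofactor expansion or by noting that A is similar to its Jordan form J, which has the same characteristic polynomial as A) gives
  χ_A(x) = x^4 + 4*x^3 + 6*x^2 + 4*x + 1
which factors as (x + 1)^4. The eigenvalues (with algebraic multiplicities) are λ = -1 with multiplicity 4.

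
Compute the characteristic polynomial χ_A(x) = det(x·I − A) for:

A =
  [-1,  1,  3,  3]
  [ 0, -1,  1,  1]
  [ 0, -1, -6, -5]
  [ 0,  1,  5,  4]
x^4 + 4*x^3 + 6*x^2 + 4*x + 1

Expanding det(x·I − A) (e.g. by cofactor expansion or by noting that A is similar to its Jordan form J, which has the same characteristic polynomial as A) gives
  χ_A(x) = x^4 + 4*x^3 + 6*x^2 + 4*x + 1
which factors as (x + 1)^4. The eigenvalues (with algebraic multiplicities) are λ = -1 with multiplicity 4.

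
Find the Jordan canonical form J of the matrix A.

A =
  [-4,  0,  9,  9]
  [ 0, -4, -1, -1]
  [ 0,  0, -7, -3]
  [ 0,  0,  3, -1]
J_2(-4) ⊕ J_1(-4) ⊕ J_1(-4)

The characteristic polynomial is
  det(x·I − A) = x^4 + 16*x^3 + 96*x^2 + 256*x + 256 = (x + 4)^4

Eigenvalues and multiplicities (the geometric multiplicity of λ is n − rank(A − λI), which equals the number of Jordan blocks for λ):
  λ = -4: algebraic multiplicity = 4, geometric multiplicity = 3

Determining the block sizes for each eigenvalue:
  λ = -4: 3 blocks summing to 4 forces exactly one block of size 2 and the rest size 1 → block sizes [2, 1, 1]

Assembling the blocks gives a Jordan form
J =
  [-4,  1,  0,  0]
  [ 0, -4,  0,  0]
  [ 0,  0, -4,  0]
  [ 0,  0,  0, -4]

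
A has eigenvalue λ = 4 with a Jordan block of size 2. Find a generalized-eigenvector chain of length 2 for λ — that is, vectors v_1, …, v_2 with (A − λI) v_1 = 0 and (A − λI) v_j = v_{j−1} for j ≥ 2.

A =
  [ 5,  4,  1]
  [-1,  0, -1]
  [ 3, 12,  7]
A Jordan chain for λ = 4 of length 2:
v_1 = (1, -1, 3)ᵀ
v_2 = (1, 0, 0)ᵀ

Let N = A − (4)·I. We want v_2 with N^2 v_2 = 0 but N^1 v_2 ≠ 0; then v_{j-1} := N · v_j for j = 2, …, 2.

Pick v_2 = (1, 0, 0)ᵀ.
Then v_1 = N · v_2 = (1, -1, 3)ᵀ.

Sanity check: (A − (4)·I) v_1 = (0, 0, 0)ᵀ = 0. ✓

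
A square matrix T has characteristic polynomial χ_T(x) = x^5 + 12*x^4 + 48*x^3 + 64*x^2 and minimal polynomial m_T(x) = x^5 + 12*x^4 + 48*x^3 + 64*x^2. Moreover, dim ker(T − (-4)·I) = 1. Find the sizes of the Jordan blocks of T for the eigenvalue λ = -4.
Block sizes for λ = -4: [3]

Step 1 — from the characteristic polynomial, algebraic multiplicity of λ = -4 is 3. From dim ker(T − (-4)·I) = 1, there are exactly 1 Jordan blocks for λ = -4.
Step 2 — from the minimal polynomial, the factor (x + 4)^3 tells us the largest block for λ = -4 has size 3.
Step 3 — with total size 3, 1 blocks, and largest block 3, the block sizes (in nonincreasing order) are [3].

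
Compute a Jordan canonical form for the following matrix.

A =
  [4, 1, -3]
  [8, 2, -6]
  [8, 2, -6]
J_2(0) ⊕ J_1(0)

The characteristic polynomial is
  det(x·I − A) = x^3

Eigenvalues and multiplicities (the geometric multiplicity of λ is n − rank(A − λI), which equals the number of Jordan blocks for λ):
  λ = 0: algebraic multiplicity = 3, geometric multiplicity = 2

Determining the block sizes for each eigenvalue:
  λ = 0: 2 blocks summing to 3 forces exactly one block of size 2 and the rest size 1 → block sizes [2, 1]

Assembling the blocks gives a Jordan form
J =
  [0, 1, 0]
  [0, 0, 0]
  [0, 0, 0]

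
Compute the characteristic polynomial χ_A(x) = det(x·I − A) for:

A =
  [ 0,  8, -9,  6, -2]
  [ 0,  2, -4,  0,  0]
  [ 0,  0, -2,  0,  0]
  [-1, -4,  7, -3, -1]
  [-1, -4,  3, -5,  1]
x^5 + 2*x^4 - 8*x^3 - 16*x^2 + 16*x + 32

Expanding det(x·I − A) (e.g. by cofactor expansion or by noting that A is similar to its Jordan form J, which has the same characteristic polynomial as A) gives
  χ_A(x) = x^5 + 2*x^4 - 8*x^3 - 16*x^2 + 16*x + 32
which factors as (x - 2)^2*(x + 2)^3. The eigenvalues (with algebraic multiplicities) are λ = -2 with multiplicity 3, λ = 2 with multiplicity 2.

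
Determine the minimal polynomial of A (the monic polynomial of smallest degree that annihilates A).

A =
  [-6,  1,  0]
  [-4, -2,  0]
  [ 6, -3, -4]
x^2 + 8*x + 16

The characteristic polynomial is χ_A(x) = (x + 4)^3, so the eigenvalues are known. The minimal polynomial is
  m_A(x) = Π_λ (x − λ)^{k_λ}
where k_λ is the size of the *largest* Jordan block for λ (equivalently, the smallest k with (A − λI)^k v = 0 for every generalised eigenvector v of λ).

  λ = -4: largest Jordan block has size 2, contributing (x + 4)^2

So m_A(x) = (x + 4)^2 = x^2 + 8*x + 16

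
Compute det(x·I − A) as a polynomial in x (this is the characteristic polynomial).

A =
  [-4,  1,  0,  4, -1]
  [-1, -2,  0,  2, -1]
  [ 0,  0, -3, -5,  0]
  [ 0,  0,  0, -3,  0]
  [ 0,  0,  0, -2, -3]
x^5 + 15*x^4 + 90*x^3 + 270*x^2 + 405*x + 243

Expanding det(x·I − A) (e.g. by cofactor expansion or by noting that A is similar to its Jordan form J, which has the same characteristic polynomial as A) gives
  χ_A(x) = x^5 + 15*x^4 + 90*x^3 + 270*x^2 + 405*x + 243
which factors as (x + 3)^5. The eigenvalues (with algebraic multiplicities) are λ = -3 with multiplicity 5.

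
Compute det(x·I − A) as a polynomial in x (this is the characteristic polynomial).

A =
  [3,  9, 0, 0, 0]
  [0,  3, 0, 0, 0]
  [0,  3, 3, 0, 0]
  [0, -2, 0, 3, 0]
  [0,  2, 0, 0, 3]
x^5 - 15*x^4 + 90*x^3 - 270*x^2 + 405*x - 243

Expanding det(x·I − A) (e.g. by cofactor expansion or by noting that A is similar to its Jordan form J, which has the same characteristic polynomial as A) gives
  χ_A(x) = x^5 - 15*x^4 + 90*x^3 - 270*x^2 + 405*x - 243
which factors as (x - 3)^5. The eigenvalues (with algebraic multiplicities) are λ = 3 with multiplicity 5.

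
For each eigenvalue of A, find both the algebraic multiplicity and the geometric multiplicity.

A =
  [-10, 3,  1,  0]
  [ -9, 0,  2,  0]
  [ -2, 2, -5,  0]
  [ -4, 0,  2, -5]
λ = -5: alg = 4, geom = 2

Step 1 — factor the characteristic polynomial to read off the algebraic multiplicities:
  χ_A(x) = (x + 5)^4

Step 2 — compute geometric multiplicities via the rank-nullity identity g(λ) = n − rank(A − λI):
  rank(A − (-5)·I) = 2, so dim ker(A − (-5)·I) = n − 2 = 2

Summary:
  λ = -5: algebraic multiplicity = 4, geometric multiplicity = 2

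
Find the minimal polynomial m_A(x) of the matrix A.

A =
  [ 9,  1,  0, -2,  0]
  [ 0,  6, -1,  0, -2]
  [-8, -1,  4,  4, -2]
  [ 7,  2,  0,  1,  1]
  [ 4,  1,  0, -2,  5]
x^3 - 15*x^2 + 75*x - 125

The characteristic polynomial is χ_A(x) = (x - 5)^5, so the eigenvalues are known. The minimal polynomial is
  m_A(x) = Π_λ (x − λ)^{k_λ}
where k_λ is the size of the *largest* Jordan block for λ (equivalently, the smallest k with (A − λI)^k v = 0 for every generalised eigenvector v of λ).

  λ = 5: largest Jordan block has size 3, contributing (x − 5)^3

So m_A(x) = (x - 5)^3 = x^3 - 15*x^2 + 75*x - 125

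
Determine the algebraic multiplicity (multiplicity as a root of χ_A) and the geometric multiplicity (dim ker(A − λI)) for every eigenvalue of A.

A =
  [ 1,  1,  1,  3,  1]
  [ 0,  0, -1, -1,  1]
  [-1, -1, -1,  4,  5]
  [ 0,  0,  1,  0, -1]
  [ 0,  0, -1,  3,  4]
λ = 0: alg = 3, geom = 1; λ = 1: alg = 1, geom = 1; λ = 3: alg = 1, geom = 1

Step 1 — factor the characteristic polynomial to read off the algebraic multiplicities:
  χ_A(x) = x^3*(x - 3)*(x - 1)

Step 2 — compute geometric multiplicities via the rank-nullity identity g(λ) = n − rank(A − λI):
  rank(A − (0)·I) = 4, so dim ker(A − (0)·I) = n − 4 = 1
  rank(A − (1)·I) = 4, so dim ker(A − (1)·I) = n − 4 = 1
  rank(A − (3)·I) = 4, so dim ker(A − (3)·I) = n − 4 = 1

Summary:
  λ = 0: algebraic multiplicity = 3, geometric multiplicity = 1
  λ = 1: algebraic multiplicity = 1, geometric multiplicity = 1
  λ = 3: algebraic multiplicity = 1, geometric multiplicity = 1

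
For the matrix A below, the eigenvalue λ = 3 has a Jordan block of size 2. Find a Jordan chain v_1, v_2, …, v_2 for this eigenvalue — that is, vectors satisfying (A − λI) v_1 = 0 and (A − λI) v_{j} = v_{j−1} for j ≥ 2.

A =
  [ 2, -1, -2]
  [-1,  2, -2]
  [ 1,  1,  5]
A Jordan chain for λ = 3 of length 2:
v_1 = (-1, -1, 1)ᵀ
v_2 = (1, 0, 0)ᵀ

Let N = A − (3)·I. We want v_2 with N^2 v_2 = 0 but N^1 v_2 ≠ 0; then v_{j-1} := N · v_j for j = 2, …, 2.

Pick v_2 = (1, 0, 0)ᵀ.
Then v_1 = N · v_2 = (-1, -1, 1)ᵀ.

Sanity check: (A − (3)·I) v_1 = (0, 0, 0)ᵀ = 0. ✓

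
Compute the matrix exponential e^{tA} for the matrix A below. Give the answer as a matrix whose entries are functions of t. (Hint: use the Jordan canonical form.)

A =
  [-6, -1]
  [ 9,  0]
e^{tA} =
  [-3*t*exp(-3*t) + exp(-3*t), -t*exp(-3*t)]
  [9*t*exp(-3*t), 3*t*exp(-3*t) + exp(-3*t)]

Strategy: write A = P · J · P⁻¹ where J is a Jordan canonical form, so e^{tA} = P · e^{tJ} · P⁻¹, and e^{tJ} can be computed block-by-block.

A has Jordan form
J =
  [-3,  1]
  [ 0, -3]
(up to reordering of blocks).

Per-block formulas:
  For a 2×2 Jordan block J_2(-3): exp(t · J_2(-3)) = e^(-3t)·(I + t·N), where N is the 2×2 nilpotent shift.

After assembling e^{tJ} and conjugating by P, we get:

e^{tA} =
  [-3*t*exp(-3*t) + exp(-3*t), -t*exp(-3*t)]
  [9*t*exp(-3*t), 3*t*exp(-3*t) + exp(-3*t)]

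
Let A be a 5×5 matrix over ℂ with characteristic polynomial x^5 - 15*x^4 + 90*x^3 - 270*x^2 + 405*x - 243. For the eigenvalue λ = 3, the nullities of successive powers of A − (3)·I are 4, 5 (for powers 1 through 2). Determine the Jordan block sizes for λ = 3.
Block sizes for λ = 3: [2, 1, 1, 1]

From the dimensions of kernels of powers, the number of Jordan blocks of size at least j is d_j − d_{j−1} where d_j = dim ker(N^j) (with d_0 = 0). Computing the differences gives [4, 1].
The number of blocks of size exactly k is (#blocks of size ≥ k) − (#blocks of size ≥ k + 1), so the partition is: 3 block(s) of size 1, 1 block(s) of size 2.
In nonincreasing order the block sizes are [2, 1, 1, 1].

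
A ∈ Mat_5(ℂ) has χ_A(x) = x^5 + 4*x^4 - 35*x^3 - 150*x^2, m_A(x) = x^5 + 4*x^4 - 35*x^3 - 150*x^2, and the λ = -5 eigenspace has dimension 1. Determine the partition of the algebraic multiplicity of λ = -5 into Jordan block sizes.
Block sizes for λ = -5: [2]

Step 1 — from the characteristic polynomial, algebraic multiplicity of λ = -5 is 2. From dim ker(A − (-5)·I) = 1, there are exactly 1 Jordan blocks for λ = -5.
Step 2 — from the minimal polynomial, the factor (x + 5)^2 tells us the largest block for λ = -5 has size 2.
Step 3 — with total size 2, 1 blocks, and largest block 2, the block sizes (in nonincreasing order) are [2].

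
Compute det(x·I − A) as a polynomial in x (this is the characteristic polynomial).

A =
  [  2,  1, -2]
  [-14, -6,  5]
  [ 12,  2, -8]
x^3 + 12*x^2 + 48*x + 64

Expanding det(x·I − A) (e.g. by cofactor expansion or by noting that A is similar to its Jordan form J, which has the same characteristic polynomial as A) gives
  χ_A(x) = x^3 + 12*x^2 + 48*x + 64
which factors as (x + 4)^3. The eigenvalues (with algebraic multiplicities) are λ = -4 with multiplicity 3.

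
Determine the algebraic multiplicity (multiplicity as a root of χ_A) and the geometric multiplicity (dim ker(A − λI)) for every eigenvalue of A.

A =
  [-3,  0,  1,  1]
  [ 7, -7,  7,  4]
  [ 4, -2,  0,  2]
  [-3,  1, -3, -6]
λ = -4: alg = 4, geom = 2

Step 1 — factor the characteristic polynomial to read off the algebraic multiplicities:
  χ_A(x) = (x + 4)^4

Step 2 — compute geometric multiplicities via the rank-nullity identity g(λ) = n − rank(A − λI):
  rank(A − (-4)·I) = 2, so dim ker(A − (-4)·I) = n − 2 = 2

Summary:
  λ = -4: algebraic multiplicity = 4, geometric multiplicity = 2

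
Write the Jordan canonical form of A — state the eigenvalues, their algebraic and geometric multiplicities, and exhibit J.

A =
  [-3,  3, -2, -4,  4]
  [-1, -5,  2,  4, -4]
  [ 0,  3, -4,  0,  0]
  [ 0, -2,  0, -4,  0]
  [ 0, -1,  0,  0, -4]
J_3(-4) ⊕ J_1(-4) ⊕ J_1(-4)

The characteristic polynomial is
  det(x·I − A) = x^5 + 20*x^4 + 160*x^3 + 640*x^2 + 1280*x + 1024 = (x + 4)^5

Eigenvalues and multiplicities (the geometric multiplicity of λ is n − rank(A − λI), which equals the number of Jordan blocks for λ):
  λ = -4: algebraic multiplicity = 5, geometric multiplicity = 3

Determining the block sizes for each eigenvalue:
  λ = -4: with am = 5 and gm = 3, the partition is not yet determined (e.g. several partitions of 5 into 3 parts exist). Let N = A − (-4)·I. Computing rank(N^1) = 2, rank(N^2) = 1, rank(N^3) = 0; the number of blocks of size ≥ j is rank(N^{j−1}) − rank(N^j), giving [3, 1, 1]. So we have 1 block(s) of size 3, 2 block(s) of size 1 → block sizes [3, 1, 1]

Assembling the blocks gives a Jordan form
J =
  [-4,  1,  0,  0,  0]
  [ 0, -4,  1,  0,  0]
  [ 0,  0, -4,  0,  0]
  [ 0,  0,  0, -4,  0]
  [ 0,  0,  0,  0, -4]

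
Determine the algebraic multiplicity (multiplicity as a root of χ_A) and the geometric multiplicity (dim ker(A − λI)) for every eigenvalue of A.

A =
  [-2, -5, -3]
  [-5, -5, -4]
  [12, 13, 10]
λ = 1: alg = 3, geom = 1

Step 1 — factor the characteristic polynomial to read off the algebraic multiplicities:
  χ_A(x) = (x - 1)^3

Step 2 — compute geometric multiplicities via the rank-nullity identity g(λ) = n − rank(A − λI):
  rank(A − (1)·I) = 2, so dim ker(A − (1)·I) = n − 2 = 1

Summary:
  λ = 1: algebraic multiplicity = 3, geometric multiplicity = 1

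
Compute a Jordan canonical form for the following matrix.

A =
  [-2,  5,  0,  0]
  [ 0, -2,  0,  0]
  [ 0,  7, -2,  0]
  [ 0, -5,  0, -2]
J_2(-2) ⊕ J_1(-2) ⊕ J_1(-2)

The characteristic polynomial is
  det(x·I − A) = x^4 + 8*x^3 + 24*x^2 + 32*x + 16 = (x + 2)^4

Eigenvalues and multiplicities (the geometric multiplicity of λ is n − rank(A − λI), which equals the number of Jordan blocks for λ):
  λ = -2: algebraic multiplicity = 4, geometric multiplicity = 3

Determining the block sizes for each eigenvalue:
  λ = -2: 3 blocks summing to 4 forces exactly one block of size 2 and the rest size 1 → block sizes [2, 1, 1]

Assembling the blocks gives a Jordan form
J =
  [-2,  1,  0,  0]
  [ 0, -2,  0,  0]
  [ 0,  0, -2,  0]
  [ 0,  0,  0, -2]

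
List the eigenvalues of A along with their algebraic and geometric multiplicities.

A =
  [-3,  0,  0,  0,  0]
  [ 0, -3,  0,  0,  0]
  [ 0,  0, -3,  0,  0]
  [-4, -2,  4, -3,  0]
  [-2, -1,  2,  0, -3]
λ = -3: alg = 5, geom = 4

Step 1 — factor the characteristic polynomial to read off the algebraic multiplicities:
  χ_A(x) = (x + 3)^5

Step 2 — compute geometric multiplicities via the rank-nullity identity g(λ) = n − rank(A − λI):
  rank(A − (-3)·I) = 1, so dim ker(A − (-3)·I) = n − 1 = 4

Summary:
  λ = -3: algebraic multiplicity = 5, geometric multiplicity = 4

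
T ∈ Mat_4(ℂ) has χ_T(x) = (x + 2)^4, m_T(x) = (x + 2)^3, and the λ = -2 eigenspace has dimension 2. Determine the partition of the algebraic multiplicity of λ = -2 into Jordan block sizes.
Block sizes for λ = -2: [3, 1]

Step 1 — from the characteristic polynomial, algebraic multiplicity of λ = -2 is 4. From dim ker(T − (-2)·I) = 2, there are exactly 2 Jordan blocks for λ = -2.
Step 2 — from the minimal polynomial, the factor (x + 2)^3 tells us the largest block for λ = -2 has size 3.
Step 3 — with total size 4, 2 blocks, and largest block 3, the block sizes (in nonincreasing order) are [3, 1].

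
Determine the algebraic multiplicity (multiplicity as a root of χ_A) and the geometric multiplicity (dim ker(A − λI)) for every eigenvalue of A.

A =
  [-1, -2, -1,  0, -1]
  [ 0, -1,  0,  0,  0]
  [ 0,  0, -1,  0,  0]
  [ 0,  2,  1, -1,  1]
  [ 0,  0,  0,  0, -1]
λ = -1: alg = 5, geom = 4

Step 1 — factor the characteristic polynomial to read off the algebraic multiplicities:
  χ_A(x) = (x + 1)^5

Step 2 — compute geometric multiplicities via the rank-nullity identity g(λ) = n − rank(A − λI):
  rank(A − (-1)·I) = 1, so dim ker(A − (-1)·I) = n − 1 = 4

Summary:
  λ = -1: algebraic multiplicity = 5, geometric multiplicity = 4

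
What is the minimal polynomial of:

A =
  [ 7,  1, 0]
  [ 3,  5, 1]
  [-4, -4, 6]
x^3 - 18*x^2 + 108*x - 216

The characteristic polynomial is χ_A(x) = (x - 6)^3, so the eigenvalues are known. The minimal polynomial is
  m_A(x) = Π_λ (x − λ)^{k_λ}
where k_λ is the size of the *largest* Jordan block for λ (equivalently, the smallest k with (A − λI)^k v = 0 for every generalised eigenvector v of λ).

  λ = 6: largest Jordan block has size 3, contributing (x − 6)^3

So m_A(x) = (x - 6)^3 = x^3 - 18*x^2 + 108*x - 216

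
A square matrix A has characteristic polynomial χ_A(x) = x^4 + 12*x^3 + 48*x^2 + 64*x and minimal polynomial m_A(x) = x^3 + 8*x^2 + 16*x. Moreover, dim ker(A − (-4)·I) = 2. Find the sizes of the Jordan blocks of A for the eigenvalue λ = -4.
Block sizes for λ = -4: [2, 1]

Step 1 — from the characteristic polynomial, algebraic multiplicity of λ = -4 is 3. From dim ker(A − (-4)·I) = 2, there are exactly 2 Jordan blocks for λ = -4.
Step 2 — from the minimal polynomial, the factor (x + 4)^2 tells us the largest block for λ = -4 has size 2.
Step 3 — with total size 3, 2 blocks, and largest block 2, the block sizes (in nonincreasing order) are [2, 1].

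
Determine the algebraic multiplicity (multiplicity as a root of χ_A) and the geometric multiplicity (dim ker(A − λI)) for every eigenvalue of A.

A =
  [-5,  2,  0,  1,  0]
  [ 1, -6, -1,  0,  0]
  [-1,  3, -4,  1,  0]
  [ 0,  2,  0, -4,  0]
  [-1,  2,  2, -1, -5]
λ = -5: alg = 4, geom = 2; λ = -4: alg = 1, geom = 1

Step 1 — factor the characteristic polynomial to read off the algebraic multiplicities:
  χ_A(x) = (x + 4)*(x + 5)^4

Step 2 — compute geometric multiplicities via the rank-nullity identity g(λ) = n − rank(A − λI):
  rank(A − (-5)·I) = 3, so dim ker(A − (-5)·I) = n − 3 = 2
  rank(A − (-4)·I) = 4, so dim ker(A − (-4)·I) = n − 4 = 1

Summary:
  λ = -5: algebraic multiplicity = 4, geometric multiplicity = 2
  λ = -4: algebraic multiplicity = 1, geometric multiplicity = 1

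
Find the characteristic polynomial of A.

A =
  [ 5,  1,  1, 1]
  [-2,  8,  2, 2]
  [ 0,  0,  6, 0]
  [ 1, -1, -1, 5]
x^4 - 24*x^3 + 216*x^2 - 864*x + 1296

Expanding det(x·I − A) (e.g. by cofactor expansion or by noting that A is similar to its Jordan form J, which has the same characteristic polynomial as A) gives
  χ_A(x) = x^4 - 24*x^3 + 216*x^2 - 864*x + 1296
which factors as (x - 6)^4. The eigenvalues (with algebraic multiplicities) are λ = 6 with multiplicity 4.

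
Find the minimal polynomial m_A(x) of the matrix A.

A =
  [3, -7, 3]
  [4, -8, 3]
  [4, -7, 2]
x^2 + 2*x + 1

The characteristic polynomial is χ_A(x) = (x + 1)^3, so the eigenvalues are known. The minimal polynomial is
  m_A(x) = Π_λ (x − λ)^{k_λ}
where k_λ is the size of the *largest* Jordan block for λ (equivalently, the smallest k with (A − λI)^k v = 0 for every generalised eigenvector v of λ).

  λ = -1: largest Jordan block has size 2, contributing (x + 1)^2

So m_A(x) = (x + 1)^2 = x^2 + 2*x + 1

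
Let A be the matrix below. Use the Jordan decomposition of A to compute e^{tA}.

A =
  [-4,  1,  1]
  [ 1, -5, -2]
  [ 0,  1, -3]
e^{tA} =
  [t^2*exp(-4*t)/2 + exp(-4*t), t*exp(-4*t), -t^2*exp(-4*t)/2 + t*exp(-4*t)]
  [-t^2*exp(-4*t)/2 + t*exp(-4*t), -t*exp(-4*t) + exp(-4*t), t^2*exp(-4*t)/2 - 2*t*exp(-4*t)]
  [t^2*exp(-4*t)/2, t*exp(-4*t), -t^2*exp(-4*t)/2 + t*exp(-4*t) + exp(-4*t)]

Strategy: write A = P · J · P⁻¹ where J is a Jordan canonical form, so e^{tA} = P · e^{tJ} · P⁻¹, and e^{tJ} can be computed block-by-block.

A has Jordan form
J =
  [-4,  1,  0]
  [ 0, -4,  1]
  [ 0,  0, -4]
(up to reordering of blocks).

Per-block formulas:
  For a 3×3 Jordan block J_3(-4): exp(t · J_3(-4)) = e^(-4t)·(I + t·N + (t^2/2)·N^2), where N is the 3×3 nilpotent shift.

After assembling e^{tJ} and conjugating by P, we get:

e^{tA} =
  [t^2*exp(-4*t)/2 + exp(-4*t), t*exp(-4*t), -t^2*exp(-4*t)/2 + t*exp(-4*t)]
  [-t^2*exp(-4*t)/2 + t*exp(-4*t), -t*exp(-4*t) + exp(-4*t), t^2*exp(-4*t)/2 - 2*t*exp(-4*t)]
  [t^2*exp(-4*t)/2, t*exp(-4*t), -t^2*exp(-4*t)/2 + t*exp(-4*t) + exp(-4*t)]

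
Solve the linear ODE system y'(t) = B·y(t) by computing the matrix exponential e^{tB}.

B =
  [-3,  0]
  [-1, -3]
e^{tB} =
  [exp(-3*t), 0]
  [-t*exp(-3*t), exp(-3*t)]

Strategy: write B = P · J · P⁻¹ where J is a Jordan canonical form, so e^{tB} = P · e^{tJ} · P⁻¹, and e^{tJ} can be computed block-by-block.

B has Jordan form
J =
  [-3,  1]
  [ 0, -3]
(up to reordering of blocks).

Per-block formulas:
  For a 2×2 Jordan block J_2(-3): exp(t · J_2(-3)) = e^(-3t)·(I + t·N), where N is the 2×2 nilpotent shift.

After assembling e^{tJ} and conjugating by P, we get:

e^{tB} =
  [exp(-3*t), 0]
  [-t*exp(-3*t), exp(-3*t)]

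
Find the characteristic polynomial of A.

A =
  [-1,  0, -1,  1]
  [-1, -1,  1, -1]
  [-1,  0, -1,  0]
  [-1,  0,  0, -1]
x^4 + 4*x^3 + 6*x^2 + 4*x + 1

Expanding det(x·I − A) (e.g. by cofactor expansion or by noting that A is similar to its Jordan form J, which has the same characteristic polynomial as A) gives
  χ_A(x) = x^4 + 4*x^3 + 6*x^2 + 4*x + 1
which factors as (x + 1)^4. The eigenvalues (with algebraic multiplicities) are λ = -1 with multiplicity 4.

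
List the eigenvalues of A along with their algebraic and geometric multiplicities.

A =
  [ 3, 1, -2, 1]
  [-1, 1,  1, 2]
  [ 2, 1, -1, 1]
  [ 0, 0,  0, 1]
λ = 1: alg = 4, geom = 2

Step 1 — factor the characteristic polynomial to read off the algebraic multiplicities:
  χ_A(x) = (x - 1)^4

Step 2 — compute geometric multiplicities via the rank-nullity identity g(λ) = n − rank(A − λI):
  rank(A − (1)·I) = 2, so dim ker(A − (1)·I) = n − 2 = 2

Summary:
  λ = 1: algebraic multiplicity = 4, geometric multiplicity = 2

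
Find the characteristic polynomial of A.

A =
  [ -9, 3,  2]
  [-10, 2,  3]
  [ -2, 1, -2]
x^3 + 9*x^2 + 27*x + 27

Expanding det(x·I − A) (e.g. by cofactor expansion or by noting that A is similar to its Jordan form J, which has the same characteristic polynomial as A) gives
  χ_A(x) = x^3 + 9*x^2 + 27*x + 27
which factors as (x + 3)^3. The eigenvalues (with algebraic multiplicities) are λ = -3 with multiplicity 3.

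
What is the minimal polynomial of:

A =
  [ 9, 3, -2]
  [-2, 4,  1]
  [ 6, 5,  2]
x^3 - 15*x^2 + 75*x - 125

The characteristic polynomial is χ_A(x) = (x - 5)^3, so the eigenvalues are known. The minimal polynomial is
  m_A(x) = Π_λ (x − λ)^{k_λ}
where k_λ is the size of the *largest* Jordan block for λ (equivalently, the smallest k with (A − λI)^k v = 0 for every generalised eigenvector v of λ).

  λ = 5: largest Jordan block has size 3, contributing (x − 5)^3

So m_A(x) = (x - 5)^3 = x^3 - 15*x^2 + 75*x - 125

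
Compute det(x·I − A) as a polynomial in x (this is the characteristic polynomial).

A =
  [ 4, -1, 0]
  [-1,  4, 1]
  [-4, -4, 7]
x^3 - 15*x^2 + 75*x - 125

Expanding det(x·I − A) (e.g. by cofactor expansion or by noting that A is similar to its Jordan form J, which has the same characteristic polynomial as A) gives
  χ_A(x) = x^3 - 15*x^2 + 75*x - 125
which factors as (x - 5)^3. The eigenvalues (with algebraic multiplicities) are λ = 5 with multiplicity 3.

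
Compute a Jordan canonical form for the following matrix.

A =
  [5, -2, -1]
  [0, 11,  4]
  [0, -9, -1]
J_3(5)

The characteristic polynomial is
  det(x·I − A) = x^3 - 15*x^2 + 75*x - 125 = (x - 5)^3

Eigenvalues and multiplicities (the geometric multiplicity of λ is n − rank(A − λI), which equals the number of Jordan blocks for λ):
  λ = 5: algebraic multiplicity = 3, geometric multiplicity = 1

Determining the block sizes for each eigenvalue:
  λ = 5: one block (gm = 1), so the single block has size am = 3 → block sizes [3]

Assembling the blocks gives a Jordan form
J =
  [5, 1, 0]
  [0, 5, 1]
  [0, 0, 5]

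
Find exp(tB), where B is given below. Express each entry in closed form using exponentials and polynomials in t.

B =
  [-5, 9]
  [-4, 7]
e^{tB} =
  [-6*t*exp(t) + exp(t), 9*t*exp(t)]
  [-4*t*exp(t), 6*t*exp(t) + exp(t)]

Strategy: write B = P · J · P⁻¹ where J is a Jordan canonical form, so e^{tB} = P · e^{tJ} · P⁻¹, and e^{tJ} can be computed block-by-block.

B has Jordan form
J =
  [1, 1]
  [0, 1]
(up to reordering of blocks).

Per-block formulas:
  For a 2×2 Jordan block J_2(1): exp(t · J_2(1)) = e^(1t)·(I + t·N), where N is the 2×2 nilpotent shift.

After assembling e^{tJ} and conjugating by P, we get:

e^{tB} =
  [-6*t*exp(t) + exp(t), 9*t*exp(t)]
  [-4*t*exp(t), 6*t*exp(t) + exp(t)]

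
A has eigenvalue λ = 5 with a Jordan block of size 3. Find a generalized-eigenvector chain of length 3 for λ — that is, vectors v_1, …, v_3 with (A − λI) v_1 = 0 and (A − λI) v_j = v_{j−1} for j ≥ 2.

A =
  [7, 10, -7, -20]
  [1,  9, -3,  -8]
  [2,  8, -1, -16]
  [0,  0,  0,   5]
A Jordan chain for λ = 5 of length 3:
v_1 = (4, 2, 4, 0)ᵀ
v_2 = (10, 4, 8, 0)ᵀ
v_3 = (0, 1, 0, 0)ᵀ

Let N = A − (5)·I. We want v_3 with N^3 v_3 = 0 but N^2 v_3 ≠ 0; then v_{j-1} := N · v_j for j = 3, …, 2.

Pick v_3 = (0, 1, 0, 0)ᵀ.
Then v_2 = N · v_3 = (10, 4, 8, 0)ᵀ.
Then v_1 = N · v_2 = (4, 2, 4, 0)ᵀ.

Sanity check: (A − (5)·I) v_1 = (0, 0, 0, 0)ᵀ = 0. ✓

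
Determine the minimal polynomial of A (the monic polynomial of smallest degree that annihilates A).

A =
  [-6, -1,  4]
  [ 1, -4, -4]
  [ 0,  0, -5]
x^2 + 10*x + 25

The characteristic polynomial is χ_A(x) = (x + 5)^3, so the eigenvalues are known. The minimal polynomial is
  m_A(x) = Π_λ (x − λ)^{k_λ}
where k_λ is the size of the *largest* Jordan block for λ (equivalently, the smallest k with (A − λI)^k v = 0 for every generalised eigenvector v of λ).

  λ = -5: largest Jordan block has size 2, contributing (x + 5)^2

So m_A(x) = (x + 5)^2 = x^2 + 10*x + 25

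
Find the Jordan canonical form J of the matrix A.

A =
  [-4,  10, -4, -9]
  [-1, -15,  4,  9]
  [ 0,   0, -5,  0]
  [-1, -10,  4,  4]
J_2(-5) ⊕ J_1(-5) ⊕ J_1(-5)

The characteristic polynomial is
  det(x·I − A) = x^4 + 20*x^3 + 150*x^2 + 500*x + 625 = (x + 5)^4

Eigenvalues and multiplicities (the geometric multiplicity of λ is n − rank(A − λI), which equals the number of Jordan blocks for λ):
  λ = -5: algebraic multiplicity = 4, geometric multiplicity = 3

Determining the block sizes for each eigenvalue:
  λ = -5: 3 blocks summing to 4 forces exactly one block of size 2 and the rest size 1 → block sizes [2, 1, 1]

Assembling the blocks gives a Jordan form
J =
  [-5,  1,  0,  0]
  [ 0, -5,  0,  0]
  [ 0,  0, -5,  0]
  [ 0,  0,  0, -5]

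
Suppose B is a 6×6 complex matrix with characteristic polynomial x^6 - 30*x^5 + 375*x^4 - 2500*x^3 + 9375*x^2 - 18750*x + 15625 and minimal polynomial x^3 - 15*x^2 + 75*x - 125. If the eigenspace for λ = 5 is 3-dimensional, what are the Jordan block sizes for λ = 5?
Block sizes for λ = 5: [3, 2, 1]

Step 1 — from the characteristic polynomial, algebraic multiplicity of λ = 5 is 6. From dim ker(B − (5)·I) = 3, there are exactly 3 Jordan blocks for λ = 5.
Step 2 — from the minimal polynomial, the factor (x − 5)^3 tells us the largest block for λ = 5 has size 3.
Step 3 — with total size 6, 3 blocks, and largest block 3, the block sizes (in nonincreasing order) are [3, 2, 1].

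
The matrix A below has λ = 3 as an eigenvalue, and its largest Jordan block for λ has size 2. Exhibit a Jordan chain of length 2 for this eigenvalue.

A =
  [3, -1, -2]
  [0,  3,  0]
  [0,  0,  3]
A Jordan chain for λ = 3 of length 2:
v_1 = (-1, 0, 0)ᵀ
v_2 = (0, 1, 0)ᵀ

Let N = A − (3)·I. We want v_2 with N^2 v_2 = 0 but N^1 v_2 ≠ 0; then v_{j-1} := N · v_j for j = 2, …, 2.

Pick v_2 = (0, 1, 0)ᵀ.
Then v_1 = N · v_2 = (-1, 0, 0)ᵀ.

Sanity check: (A − (3)·I) v_1 = (0, 0, 0)ᵀ = 0. ✓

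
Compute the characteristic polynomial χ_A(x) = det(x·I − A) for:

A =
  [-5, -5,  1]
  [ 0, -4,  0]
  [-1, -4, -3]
x^3 + 12*x^2 + 48*x + 64

Expanding det(x·I − A) (e.g. by cofactor expansion or by noting that A is similar to its Jordan form J, which has the same characteristic polynomial as A) gives
  χ_A(x) = x^3 + 12*x^2 + 48*x + 64
which factors as (x + 4)^3. The eigenvalues (with algebraic multiplicities) are λ = -4 with multiplicity 3.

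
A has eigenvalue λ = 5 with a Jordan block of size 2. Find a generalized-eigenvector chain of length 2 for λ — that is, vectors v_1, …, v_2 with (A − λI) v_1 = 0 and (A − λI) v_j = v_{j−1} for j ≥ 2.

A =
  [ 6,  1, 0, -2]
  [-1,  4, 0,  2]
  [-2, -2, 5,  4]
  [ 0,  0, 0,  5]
A Jordan chain for λ = 5 of length 2:
v_1 = (1, -1, -2, 0)ᵀ
v_2 = (1, 0, 0, 0)ᵀ

Let N = A − (5)·I. We want v_2 with N^2 v_2 = 0 but N^1 v_2 ≠ 0; then v_{j-1} := N · v_j for j = 2, …, 2.

Pick v_2 = (1, 0, 0, 0)ᵀ.
Then v_1 = N · v_2 = (1, -1, -2, 0)ᵀ.

Sanity check: (A − (5)·I) v_1 = (0, 0, 0, 0)ᵀ = 0. ✓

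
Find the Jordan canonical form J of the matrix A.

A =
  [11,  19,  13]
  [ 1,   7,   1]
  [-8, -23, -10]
J_1(-2) ⊕ J_2(5)

The characteristic polynomial is
  det(x·I − A) = x^3 - 8*x^2 + 5*x + 50 = (x - 5)^2*(x + 2)

Eigenvalues and multiplicities (the geometric multiplicity of λ is n − rank(A − λI), which equals the number of Jordan blocks for λ):
  λ = -2: algebraic multiplicity = 1, geometric multiplicity = 1
  λ = 5: algebraic multiplicity = 2, geometric multiplicity = 1

Determining the block sizes for each eigenvalue:
  λ = -2: one block (gm = 1), so the single block has size am = 1 → block sizes [1]
  λ = 5: one block (gm = 1), so the single block has size am = 2 → block sizes [2]

Assembling the blocks gives a Jordan form
J =
  [-2, 0, 0]
  [ 0, 5, 1]
  [ 0, 0, 5]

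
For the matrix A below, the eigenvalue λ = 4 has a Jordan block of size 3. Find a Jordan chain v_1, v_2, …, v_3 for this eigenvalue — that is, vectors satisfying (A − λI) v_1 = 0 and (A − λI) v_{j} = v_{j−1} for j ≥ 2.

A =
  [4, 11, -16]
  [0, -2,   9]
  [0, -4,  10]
A Jordan chain for λ = 4 of length 3:
v_1 = (-2, 0, 0)ᵀ
v_2 = (11, -6, -4)ᵀ
v_3 = (0, 1, 0)ᵀ

Let N = A − (4)·I. We want v_3 with N^3 v_3 = 0 but N^2 v_3 ≠ 0; then v_{j-1} := N · v_j for j = 3, …, 2.

Pick v_3 = (0, 1, 0)ᵀ.
Then v_2 = N · v_3 = (11, -6, -4)ᵀ.
Then v_1 = N · v_2 = (-2, 0, 0)ᵀ.

Sanity check: (A − (4)·I) v_1 = (0, 0, 0)ᵀ = 0. ✓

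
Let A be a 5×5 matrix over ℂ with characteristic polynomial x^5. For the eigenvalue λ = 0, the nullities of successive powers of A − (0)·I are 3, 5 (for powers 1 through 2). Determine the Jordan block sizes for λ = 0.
Block sizes for λ = 0: [2, 2, 1]

From the dimensions of kernels of powers, the number of Jordan blocks of size at least j is d_j − d_{j−1} where d_j = dim ker(N^j) (with d_0 = 0). Computing the differences gives [3, 2].
The number of blocks of size exactly k is (#blocks of size ≥ k) − (#blocks of size ≥ k + 1), so the partition is: 1 block(s) of size 1, 2 block(s) of size 2.
In nonincreasing order the block sizes are [2, 2, 1].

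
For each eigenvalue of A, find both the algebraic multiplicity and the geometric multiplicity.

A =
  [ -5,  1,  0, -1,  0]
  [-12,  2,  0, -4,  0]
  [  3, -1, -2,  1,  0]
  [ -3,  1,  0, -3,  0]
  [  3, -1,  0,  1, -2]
λ = -2: alg = 5, geom = 4

Step 1 — factor the characteristic polynomial to read off the algebraic multiplicities:
  χ_A(x) = (x + 2)^5

Step 2 — compute geometric multiplicities via the rank-nullity identity g(λ) = n − rank(A − λI):
  rank(A − (-2)·I) = 1, so dim ker(A − (-2)·I) = n − 1 = 4

Summary:
  λ = -2: algebraic multiplicity = 5, geometric multiplicity = 4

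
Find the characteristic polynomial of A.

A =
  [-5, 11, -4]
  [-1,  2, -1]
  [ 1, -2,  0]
x^3 + 3*x^2 + 3*x + 1

Expanding det(x·I − A) (e.g. by cofactor expansion or by noting that A is similar to its Jordan form J, which has the same characteristic polynomial as A) gives
  χ_A(x) = x^3 + 3*x^2 + 3*x + 1
which factors as (x + 1)^3. The eigenvalues (with algebraic multiplicities) are λ = -1 with multiplicity 3.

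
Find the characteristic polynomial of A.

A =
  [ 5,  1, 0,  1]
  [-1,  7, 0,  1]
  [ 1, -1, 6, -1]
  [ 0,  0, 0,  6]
x^4 - 24*x^3 + 216*x^2 - 864*x + 1296

Expanding det(x·I − A) (e.g. by cofactor expansion or by noting that A is similar to its Jordan form J, which has the same characteristic polynomial as A) gives
  χ_A(x) = x^4 - 24*x^3 + 216*x^2 - 864*x + 1296
which factors as (x - 6)^4. The eigenvalues (with algebraic multiplicities) are λ = 6 with multiplicity 4.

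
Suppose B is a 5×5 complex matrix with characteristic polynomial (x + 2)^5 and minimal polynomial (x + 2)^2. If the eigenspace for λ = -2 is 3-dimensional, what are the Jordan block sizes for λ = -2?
Block sizes for λ = -2: [2, 2, 1]

Step 1 — from the characteristic polynomial, algebraic multiplicity of λ = -2 is 5. From dim ker(B − (-2)·I) = 3, there are exactly 3 Jordan blocks for λ = -2.
Step 2 — from the minimal polynomial, the factor (x + 2)^2 tells us the largest block for λ = -2 has size 2.
Step 3 — with total size 5, 3 blocks, and largest block 2, the block sizes (in nonincreasing order) are [2, 2, 1].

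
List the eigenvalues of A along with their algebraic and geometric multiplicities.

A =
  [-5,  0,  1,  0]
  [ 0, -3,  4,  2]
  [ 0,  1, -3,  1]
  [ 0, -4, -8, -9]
λ = -5: alg = 4, geom = 2

Step 1 — factor the characteristic polynomial to read off the algebraic multiplicities:
  χ_A(x) = (x + 5)^4

Step 2 — compute geometric multiplicities via the rank-nullity identity g(λ) = n − rank(A − λI):
  rank(A − (-5)·I) = 2, so dim ker(A − (-5)·I) = n − 2 = 2

Summary:
  λ = -5: algebraic multiplicity = 4, geometric multiplicity = 2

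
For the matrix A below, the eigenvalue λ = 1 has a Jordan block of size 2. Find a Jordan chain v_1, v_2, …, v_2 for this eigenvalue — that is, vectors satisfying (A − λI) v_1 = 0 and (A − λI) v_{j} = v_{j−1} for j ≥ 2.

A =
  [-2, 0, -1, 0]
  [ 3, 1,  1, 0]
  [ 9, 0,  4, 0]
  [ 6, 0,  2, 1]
A Jordan chain for λ = 1 of length 2:
v_1 = (-3, 3, 9, 6)ᵀ
v_2 = (1, 0, 0, 0)ᵀ

Let N = A − (1)·I. We want v_2 with N^2 v_2 = 0 but N^1 v_2 ≠ 0; then v_{j-1} := N · v_j for j = 2, …, 2.

Pick v_2 = (1, 0, 0, 0)ᵀ.
Then v_1 = N · v_2 = (-3, 3, 9, 6)ᵀ.

Sanity check: (A − (1)·I) v_1 = (0, 0, 0, 0)ᵀ = 0. ✓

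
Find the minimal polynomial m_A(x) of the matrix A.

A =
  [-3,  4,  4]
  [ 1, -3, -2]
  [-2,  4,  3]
x^2 + 2*x + 1

The characteristic polynomial is χ_A(x) = (x + 1)^3, so the eigenvalues are known. The minimal polynomial is
  m_A(x) = Π_λ (x − λ)^{k_λ}
where k_λ is the size of the *largest* Jordan block for λ (equivalently, the smallest k with (A − λI)^k v = 0 for every generalised eigenvector v of λ).

  λ = -1: largest Jordan block has size 2, contributing (x + 1)^2

So m_A(x) = (x + 1)^2 = x^2 + 2*x + 1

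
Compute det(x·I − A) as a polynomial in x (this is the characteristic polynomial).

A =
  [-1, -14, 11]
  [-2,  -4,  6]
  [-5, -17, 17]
x^3 - 12*x^2 + 48*x - 64

Expanding det(x·I − A) (e.g. by cofactor expansion or by noting that A is similar to its Jordan form J, which has the same characteristic polynomial as A) gives
  χ_A(x) = x^3 - 12*x^2 + 48*x - 64
which factors as (x - 4)^3. The eigenvalues (with algebraic multiplicities) are λ = 4 with multiplicity 3.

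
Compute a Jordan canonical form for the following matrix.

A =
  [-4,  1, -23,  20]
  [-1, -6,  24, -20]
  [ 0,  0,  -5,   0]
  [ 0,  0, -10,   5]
J_3(-5) ⊕ J_1(5)

The characteristic polynomial is
  det(x·I − A) = x^4 + 10*x^3 - 250*x - 625 = (x - 5)*(x + 5)^3

Eigenvalues and multiplicities (the geometric multiplicity of λ is n − rank(A − λI), which equals the number of Jordan blocks for λ):
  λ = -5: algebraic multiplicity = 3, geometric multiplicity = 1
  λ = 5: algebraic multiplicity = 1, geometric multiplicity = 1

Determining the block sizes for each eigenvalue:
  λ = -5: one block (gm = 1), so the single block has size am = 3 → block sizes [3]
  λ = 5: one block (gm = 1), so the single block has size am = 1 → block sizes [1]

Assembling the blocks gives a Jordan form
J =
  [-5,  1,  0, 0]
  [ 0, -5,  1, 0]
  [ 0,  0, -5, 0]
  [ 0,  0,  0, 5]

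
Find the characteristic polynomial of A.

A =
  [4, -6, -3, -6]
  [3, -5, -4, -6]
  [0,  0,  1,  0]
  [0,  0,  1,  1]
x^4 - x^3 - 3*x^2 + 5*x - 2

Expanding det(x·I − A) (e.g. by cofactor expansion or by noting that A is similar to its Jordan form J, which has the same characteristic polynomial as A) gives
  χ_A(x) = x^4 - x^3 - 3*x^2 + 5*x - 2
which factors as (x - 1)^3*(x + 2). The eigenvalues (with algebraic multiplicities) are λ = -2 with multiplicity 1, λ = 1 with multiplicity 3.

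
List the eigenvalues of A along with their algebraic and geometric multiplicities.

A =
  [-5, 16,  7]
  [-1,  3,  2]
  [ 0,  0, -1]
λ = -1: alg = 3, geom = 1

Step 1 — factor the characteristic polynomial to read off the algebraic multiplicities:
  χ_A(x) = (x + 1)^3

Step 2 — compute geometric multiplicities via the rank-nullity identity g(λ) = n − rank(A − λI):
  rank(A − (-1)·I) = 2, so dim ker(A − (-1)·I) = n − 2 = 1

Summary:
  λ = -1: algebraic multiplicity = 3, geometric multiplicity = 1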